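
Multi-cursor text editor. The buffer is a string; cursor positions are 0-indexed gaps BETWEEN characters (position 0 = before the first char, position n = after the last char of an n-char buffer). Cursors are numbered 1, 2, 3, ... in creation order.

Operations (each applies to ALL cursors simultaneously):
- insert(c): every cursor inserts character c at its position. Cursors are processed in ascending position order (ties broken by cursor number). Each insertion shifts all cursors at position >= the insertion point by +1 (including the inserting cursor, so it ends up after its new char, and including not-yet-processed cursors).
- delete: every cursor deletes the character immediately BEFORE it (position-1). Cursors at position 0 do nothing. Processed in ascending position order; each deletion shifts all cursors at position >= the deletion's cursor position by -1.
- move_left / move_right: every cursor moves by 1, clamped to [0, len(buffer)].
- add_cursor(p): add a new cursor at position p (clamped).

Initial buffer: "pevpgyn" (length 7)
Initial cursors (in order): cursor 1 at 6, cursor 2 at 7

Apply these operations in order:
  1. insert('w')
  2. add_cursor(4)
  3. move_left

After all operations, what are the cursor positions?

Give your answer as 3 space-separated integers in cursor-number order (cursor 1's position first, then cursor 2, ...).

Answer: 6 8 3

Derivation:
After op 1 (insert('w')): buffer="pevpgywnw" (len 9), cursors c1@7 c2@9, authorship ......1.2
After op 2 (add_cursor(4)): buffer="pevpgywnw" (len 9), cursors c3@4 c1@7 c2@9, authorship ......1.2
After op 3 (move_left): buffer="pevpgywnw" (len 9), cursors c3@3 c1@6 c2@8, authorship ......1.2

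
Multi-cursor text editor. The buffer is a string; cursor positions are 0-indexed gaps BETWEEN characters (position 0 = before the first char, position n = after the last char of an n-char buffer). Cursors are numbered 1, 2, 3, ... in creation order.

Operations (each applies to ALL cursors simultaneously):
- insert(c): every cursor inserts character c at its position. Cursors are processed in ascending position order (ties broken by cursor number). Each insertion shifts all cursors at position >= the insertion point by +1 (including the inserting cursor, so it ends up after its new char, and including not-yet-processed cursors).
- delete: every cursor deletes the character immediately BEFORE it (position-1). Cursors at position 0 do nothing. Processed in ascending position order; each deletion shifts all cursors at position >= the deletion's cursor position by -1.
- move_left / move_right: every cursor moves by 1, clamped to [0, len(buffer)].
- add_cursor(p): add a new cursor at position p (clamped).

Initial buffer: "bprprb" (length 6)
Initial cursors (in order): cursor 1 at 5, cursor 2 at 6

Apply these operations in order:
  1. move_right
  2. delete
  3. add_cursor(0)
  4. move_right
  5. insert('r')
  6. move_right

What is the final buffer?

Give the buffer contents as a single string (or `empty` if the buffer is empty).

Answer: brprprr

Derivation:
After op 1 (move_right): buffer="bprprb" (len 6), cursors c1@6 c2@6, authorship ......
After op 2 (delete): buffer="bprp" (len 4), cursors c1@4 c2@4, authorship ....
After op 3 (add_cursor(0)): buffer="bprp" (len 4), cursors c3@0 c1@4 c2@4, authorship ....
After op 4 (move_right): buffer="bprp" (len 4), cursors c3@1 c1@4 c2@4, authorship ....
After op 5 (insert('r')): buffer="brprprr" (len 7), cursors c3@2 c1@7 c2@7, authorship .3...12
After op 6 (move_right): buffer="brprprr" (len 7), cursors c3@3 c1@7 c2@7, authorship .3...12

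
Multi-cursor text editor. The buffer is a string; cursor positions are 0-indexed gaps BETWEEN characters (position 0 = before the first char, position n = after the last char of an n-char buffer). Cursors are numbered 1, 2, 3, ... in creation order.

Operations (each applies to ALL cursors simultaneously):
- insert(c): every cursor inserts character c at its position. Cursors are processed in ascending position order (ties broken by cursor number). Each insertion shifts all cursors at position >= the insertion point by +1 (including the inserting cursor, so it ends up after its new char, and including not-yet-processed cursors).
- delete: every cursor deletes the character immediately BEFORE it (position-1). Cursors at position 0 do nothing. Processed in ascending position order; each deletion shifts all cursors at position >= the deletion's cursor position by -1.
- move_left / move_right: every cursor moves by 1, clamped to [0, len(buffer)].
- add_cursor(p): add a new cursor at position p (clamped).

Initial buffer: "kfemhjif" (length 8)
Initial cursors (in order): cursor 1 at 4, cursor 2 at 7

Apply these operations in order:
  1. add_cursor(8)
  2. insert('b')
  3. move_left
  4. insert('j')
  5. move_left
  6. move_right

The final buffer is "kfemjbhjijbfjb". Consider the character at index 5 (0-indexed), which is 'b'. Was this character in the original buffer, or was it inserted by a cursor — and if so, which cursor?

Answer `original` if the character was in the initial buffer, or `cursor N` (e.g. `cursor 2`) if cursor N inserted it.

Answer: cursor 1

Derivation:
After op 1 (add_cursor(8)): buffer="kfemhjif" (len 8), cursors c1@4 c2@7 c3@8, authorship ........
After op 2 (insert('b')): buffer="kfembhjibfb" (len 11), cursors c1@5 c2@9 c3@11, authorship ....1...2.3
After op 3 (move_left): buffer="kfembhjibfb" (len 11), cursors c1@4 c2@8 c3@10, authorship ....1...2.3
After op 4 (insert('j')): buffer="kfemjbhjijbfjb" (len 14), cursors c1@5 c2@10 c3@13, authorship ....11...22.33
After op 5 (move_left): buffer="kfemjbhjijbfjb" (len 14), cursors c1@4 c2@9 c3@12, authorship ....11...22.33
After op 6 (move_right): buffer="kfemjbhjijbfjb" (len 14), cursors c1@5 c2@10 c3@13, authorship ....11...22.33
Authorship (.=original, N=cursor N): . . . . 1 1 . . . 2 2 . 3 3
Index 5: author = 1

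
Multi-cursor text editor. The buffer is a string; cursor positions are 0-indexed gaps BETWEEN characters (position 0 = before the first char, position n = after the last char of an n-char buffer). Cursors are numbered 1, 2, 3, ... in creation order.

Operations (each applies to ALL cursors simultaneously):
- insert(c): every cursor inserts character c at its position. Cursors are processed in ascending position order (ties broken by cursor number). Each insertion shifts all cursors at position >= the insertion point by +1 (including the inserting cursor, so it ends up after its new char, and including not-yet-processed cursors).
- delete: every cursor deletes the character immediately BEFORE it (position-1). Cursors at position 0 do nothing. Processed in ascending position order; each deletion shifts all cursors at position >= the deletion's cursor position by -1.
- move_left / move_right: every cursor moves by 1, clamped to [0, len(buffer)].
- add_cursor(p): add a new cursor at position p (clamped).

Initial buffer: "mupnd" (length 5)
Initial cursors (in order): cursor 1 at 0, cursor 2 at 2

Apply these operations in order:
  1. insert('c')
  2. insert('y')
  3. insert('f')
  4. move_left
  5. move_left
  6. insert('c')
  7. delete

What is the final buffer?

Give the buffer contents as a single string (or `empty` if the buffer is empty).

Answer: cyfmucyfpnd

Derivation:
After op 1 (insert('c')): buffer="cmucpnd" (len 7), cursors c1@1 c2@4, authorship 1..2...
After op 2 (insert('y')): buffer="cymucypnd" (len 9), cursors c1@2 c2@6, authorship 11..22...
After op 3 (insert('f')): buffer="cyfmucyfpnd" (len 11), cursors c1@3 c2@8, authorship 111..222...
After op 4 (move_left): buffer="cyfmucyfpnd" (len 11), cursors c1@2 c2@7, authorship 111..222...
After op 5 (move_left): buffer="cyfmucyfpnd" (len 11), cursors c1@1 c2@6, authorship 111..222...
After op 6 (insert('c')): buffer="ccyfmuccyfpnd" (len 13), cursors c1@2 c2@8, authorship 1111..2222...
After op 7 (delete): buffer="cyfmucyfpnd" (len 11), cursors c1@1 c2@6, authorship 111..222...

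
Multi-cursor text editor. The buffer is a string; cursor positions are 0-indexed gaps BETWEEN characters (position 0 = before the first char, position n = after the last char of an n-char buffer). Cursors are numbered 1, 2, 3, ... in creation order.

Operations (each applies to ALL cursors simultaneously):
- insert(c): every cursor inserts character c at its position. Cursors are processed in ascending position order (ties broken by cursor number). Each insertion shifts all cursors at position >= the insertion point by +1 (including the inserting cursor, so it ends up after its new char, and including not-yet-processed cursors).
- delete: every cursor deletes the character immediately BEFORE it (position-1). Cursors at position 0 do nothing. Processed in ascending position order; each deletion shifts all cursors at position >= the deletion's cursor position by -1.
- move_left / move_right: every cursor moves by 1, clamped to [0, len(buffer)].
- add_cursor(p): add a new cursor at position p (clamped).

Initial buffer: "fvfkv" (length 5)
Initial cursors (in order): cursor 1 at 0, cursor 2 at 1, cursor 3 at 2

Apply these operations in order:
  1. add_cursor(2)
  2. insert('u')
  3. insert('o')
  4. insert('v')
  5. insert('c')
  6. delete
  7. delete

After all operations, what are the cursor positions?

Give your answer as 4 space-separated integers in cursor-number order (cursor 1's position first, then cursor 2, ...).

Answer: 2 5 10 10

Derivation:
After op 1 (add_cursor(2)): buffer="fvfkv" (len 5), cursors c1@0 c2@1 c3@2 c4@2, authorship .....
After op 2 (insert('u')): buffer="ufuvuufkv" (len 9), cursors c1@1 c2@3 c3@6 c4@6, authorship 1.2.34...
After op 3 (insert('o')): buffer="uofuovuuoofkv" (len 13), cursors c1@2 c2@5 c3@10 c4@10, authorship 11.22.3434...
After op 4 (insert('v')): buffer="uovfuovvuuoovvfkv" (len 17), cursors c1@3 c2@7 c3@14 c4@14, authorship 111.222.343434...
After op 5 (insert('c')): buffer="uovcfuovcvuuoovvccfkv" (len 21), cursors c1@4 c2@9 c3@18 c4@18, authorship 1111.2222.34343434...
After op 6 (delete): buffer="uovfuovvuuoovvfkv" (len 17), cursors c1@3 c2@7 c3@14 c4@14, authorship 111.222.343434...
After op 7 (delete): buffer="uofuovuuoofkv" (len 13), cursors c1@2 c2@5 c3@10 c4@10, authorship 11.22.3434...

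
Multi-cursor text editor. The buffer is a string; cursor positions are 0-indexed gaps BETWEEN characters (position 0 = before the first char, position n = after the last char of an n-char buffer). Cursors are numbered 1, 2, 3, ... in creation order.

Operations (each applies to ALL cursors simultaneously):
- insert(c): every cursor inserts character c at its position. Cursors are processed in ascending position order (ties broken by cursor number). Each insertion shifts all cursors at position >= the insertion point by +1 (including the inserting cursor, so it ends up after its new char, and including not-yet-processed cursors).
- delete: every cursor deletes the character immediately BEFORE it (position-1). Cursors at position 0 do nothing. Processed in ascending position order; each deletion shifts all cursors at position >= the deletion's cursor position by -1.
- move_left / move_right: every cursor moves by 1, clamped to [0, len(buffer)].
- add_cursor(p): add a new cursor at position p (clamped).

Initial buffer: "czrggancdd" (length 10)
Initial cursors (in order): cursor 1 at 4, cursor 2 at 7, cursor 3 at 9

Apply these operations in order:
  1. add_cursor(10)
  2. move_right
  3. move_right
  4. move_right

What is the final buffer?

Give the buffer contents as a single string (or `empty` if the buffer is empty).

Answer: czrggancdd

Derivation:
After op 1 (add_cursor(10)): buffer="czrggancdd" (len 10), cursors c1@4 c2@7 c3@9 c4@10, authorship ..........
After op 2 (move_right): buffer="czrggancdd" (len 10), cursors c1@5 c2@8 c3@10 c4@10, authorship ..........
After op 3 (move_right): buffer="czrggancdd" (len 10), cursors c1@6 c2@9 c3@10 c4@10, authorship ..........
After op 4 (move_right): buffer="czrggancdd" (len 10), cursors c1@7 c2@10 c3@10 c4@10, authorship ..........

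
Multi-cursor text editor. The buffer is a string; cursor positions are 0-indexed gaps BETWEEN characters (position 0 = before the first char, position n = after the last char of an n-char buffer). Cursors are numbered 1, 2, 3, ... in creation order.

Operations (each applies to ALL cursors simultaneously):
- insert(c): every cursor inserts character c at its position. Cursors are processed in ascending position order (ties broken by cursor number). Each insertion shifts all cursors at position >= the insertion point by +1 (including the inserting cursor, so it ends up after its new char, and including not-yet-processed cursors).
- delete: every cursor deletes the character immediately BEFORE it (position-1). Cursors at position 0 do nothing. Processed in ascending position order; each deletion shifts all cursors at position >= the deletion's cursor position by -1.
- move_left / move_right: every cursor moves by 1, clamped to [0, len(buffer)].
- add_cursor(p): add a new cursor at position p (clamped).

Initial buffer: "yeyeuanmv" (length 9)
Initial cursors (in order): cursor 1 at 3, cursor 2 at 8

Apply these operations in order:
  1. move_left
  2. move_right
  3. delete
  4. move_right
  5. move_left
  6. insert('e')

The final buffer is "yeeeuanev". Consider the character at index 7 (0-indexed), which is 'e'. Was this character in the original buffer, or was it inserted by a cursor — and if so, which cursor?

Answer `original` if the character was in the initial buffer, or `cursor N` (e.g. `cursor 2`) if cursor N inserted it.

Answer: cursor 2

Derivation:
After op 1 (move_left): buffer="yeyeuanmv" (len 9), cursors c1@2 c2@7, authorship .........
After op 2 (move_right): buffer="yeyeuanmv" (len 9), cursors c1@3 c2@8, authorship .........
After op 3 (delete): buffer="yeeuanv" (len 7), cursors c1@2 c2@6, authorship .......
After op 4 (move_right): buffer="yeeuanv" (len 7), cursors c1@3 c2@7, authorship .......
After op 5 (move_left): buffer="yeeuanv" (len 7), cursors c1@2 c2@6, authorship .......
After op 6 (insert('e')): buffer="yeeeuanev" (len 9), cursors c1@3 c2@8, authorship ..1....2.
Authorship (.=original, N=cursor N): . . 1 . . . . 2 .
Index 7: author = 2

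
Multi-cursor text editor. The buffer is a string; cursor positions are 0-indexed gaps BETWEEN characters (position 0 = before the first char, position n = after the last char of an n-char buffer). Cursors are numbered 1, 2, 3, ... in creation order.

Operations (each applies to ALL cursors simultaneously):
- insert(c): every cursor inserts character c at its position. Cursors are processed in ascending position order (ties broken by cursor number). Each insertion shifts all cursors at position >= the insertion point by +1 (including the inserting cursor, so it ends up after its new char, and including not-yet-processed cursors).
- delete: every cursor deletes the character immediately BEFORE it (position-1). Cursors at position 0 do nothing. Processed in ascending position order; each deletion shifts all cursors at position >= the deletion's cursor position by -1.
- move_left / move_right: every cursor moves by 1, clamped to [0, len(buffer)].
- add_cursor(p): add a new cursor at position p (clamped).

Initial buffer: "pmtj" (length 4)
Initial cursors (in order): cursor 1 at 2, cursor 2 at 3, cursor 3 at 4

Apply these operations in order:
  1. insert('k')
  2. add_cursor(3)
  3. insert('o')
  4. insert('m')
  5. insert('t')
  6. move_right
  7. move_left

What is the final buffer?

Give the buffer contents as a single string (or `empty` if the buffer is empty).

After op 1 (insert('k')): buffer="pmktkjk" (len 7), cursors c1@3 c2@5 c3@7, authorship ..1.2.3
After op 2 (add_cursor(3)): buffer="pmktkjk" (len 7), cursors c1@3 c4@3 c2@5 c3@7, authorship ..1.2.3
After op 3 (insert('o')): buffer="pmkootkojko" (len 11), cursors c1@5 c4@5 c2@8 c3@11, authorship ..114.22.33
After op 4 (insert('m')): buffer="pmkoommtkomjkom" (len 15), cursors c1@7 c4@7 c2@11 c3@15, authorship ..11414.222.333
After op 5 (insert('t')): buffer="pmkoommtttkomtjkomt" (len 19), cursors c1@9 c4@9 c2@14 c3@19, authorship ..1141414.2222.3333
After op 6 (move_right): buffer="pmkoommtttkomtjkomt" (len 19), cursors c1@10 c4@10 c2@15 c3@19, authorship ..1141414.2222.3333
After op 7 (move_left): buffer="pmkoommtttkomtjkomt" (len 19), cursors c1@9 c4@9 c2@14 c3@18, authorship ..1141414.2222.3333

Answer: pmkoommtttkomtjkomt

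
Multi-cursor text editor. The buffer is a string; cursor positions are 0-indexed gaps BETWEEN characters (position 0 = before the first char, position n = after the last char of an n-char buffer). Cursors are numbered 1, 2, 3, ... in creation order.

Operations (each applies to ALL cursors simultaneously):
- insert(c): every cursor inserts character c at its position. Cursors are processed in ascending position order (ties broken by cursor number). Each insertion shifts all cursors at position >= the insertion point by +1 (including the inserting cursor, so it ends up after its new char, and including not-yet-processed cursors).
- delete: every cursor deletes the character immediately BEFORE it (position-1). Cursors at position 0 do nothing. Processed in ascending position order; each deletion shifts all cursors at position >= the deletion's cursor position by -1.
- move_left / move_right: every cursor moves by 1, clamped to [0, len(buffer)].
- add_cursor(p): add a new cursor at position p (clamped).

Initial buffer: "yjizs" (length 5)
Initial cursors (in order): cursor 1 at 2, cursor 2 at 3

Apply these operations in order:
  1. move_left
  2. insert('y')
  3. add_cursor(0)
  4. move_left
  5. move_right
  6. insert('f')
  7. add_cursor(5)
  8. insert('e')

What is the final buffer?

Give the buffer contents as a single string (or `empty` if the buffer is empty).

Answer: yfeyfejeyfeizs

Derivation:
After op 1 (move_left): buffer="yjizs" (len 5), cursors c1@1 c2@2, authorship .....
After op 2 (insert('y')): buffer="yyjyizs" (len 7), cursors c1@2 c2@4, authorship .1.2...
After op 3 (add_cursor(0)): buffer="yyjyizs" (len 7), cursors c3@0 c1@2 c2@4, authorship .1.2...
After op 4 (move_left): buffer="yyjyizs" (len 7), cursors c3@0 c1@1 c2@3, authorship .1.2...
After op 5 (move_right): buffer="yyjyizs" (len 7), cursors c3@1 c1@2 c2@4, authorship .1.2...
After op 6 (insert('f')): buffer="yfyfjyfizs" (len 10), cursors c3@2 c1@4 c2@7, authorship .311.22...
After op 7 (add_cursor(5)): buffer="yfyfjyfizs" (len 10), cursors c3@2 c1@4 c4@5 c2@7, authorship .311.22...
After op 8 (insert('e')): buffer="yfeyfejeyfeizs" (len 14), cursors c3@3 c1@6 c4@8 c2@11, authorship .33111.4222...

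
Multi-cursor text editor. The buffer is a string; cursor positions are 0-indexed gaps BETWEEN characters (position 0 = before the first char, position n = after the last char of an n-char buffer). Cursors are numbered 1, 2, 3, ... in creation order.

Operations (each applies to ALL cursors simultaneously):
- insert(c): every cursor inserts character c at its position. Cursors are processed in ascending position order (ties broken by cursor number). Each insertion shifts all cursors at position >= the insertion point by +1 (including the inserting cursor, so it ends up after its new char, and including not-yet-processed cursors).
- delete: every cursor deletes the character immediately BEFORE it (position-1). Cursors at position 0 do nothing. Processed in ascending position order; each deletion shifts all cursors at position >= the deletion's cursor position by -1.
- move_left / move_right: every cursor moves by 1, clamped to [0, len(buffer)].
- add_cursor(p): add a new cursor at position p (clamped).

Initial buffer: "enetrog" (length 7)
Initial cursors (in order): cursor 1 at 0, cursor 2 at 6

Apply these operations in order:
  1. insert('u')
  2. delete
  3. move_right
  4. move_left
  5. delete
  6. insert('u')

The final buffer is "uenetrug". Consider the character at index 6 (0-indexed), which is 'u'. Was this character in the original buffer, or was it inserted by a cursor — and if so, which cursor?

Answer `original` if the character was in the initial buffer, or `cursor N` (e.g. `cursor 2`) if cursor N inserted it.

Answer: cursor 2

Derivation:
After op 1 (insert('u')): buffer="uenetroug" (len 9), cursors c1@1 c2@8, authorship 1......2.
After op 2 (delete): buffer="enetrog" (len 7), cursors c1@0 c2@6, authorship .......
After op 3 (move_right): buffer="enetrog" (len 7), cursors c1@1 c2@7, authorship .......
After op 4 (move_left): buffer="enetrog" (len 7), cursors c1@0 c2@6, authorship .......
After op 5 (delete): buffer="enetrg" (len 6), cursors c1@0 c2@5, authorship ......
After op 6 (insert('u')): buffer="uenetrug" (len 8), cursors c1@1 c2@7, authorship 1.....2.
Authorship (.=original, N=cursor N): 1 . . . . . 2 .
Index 6: author = 2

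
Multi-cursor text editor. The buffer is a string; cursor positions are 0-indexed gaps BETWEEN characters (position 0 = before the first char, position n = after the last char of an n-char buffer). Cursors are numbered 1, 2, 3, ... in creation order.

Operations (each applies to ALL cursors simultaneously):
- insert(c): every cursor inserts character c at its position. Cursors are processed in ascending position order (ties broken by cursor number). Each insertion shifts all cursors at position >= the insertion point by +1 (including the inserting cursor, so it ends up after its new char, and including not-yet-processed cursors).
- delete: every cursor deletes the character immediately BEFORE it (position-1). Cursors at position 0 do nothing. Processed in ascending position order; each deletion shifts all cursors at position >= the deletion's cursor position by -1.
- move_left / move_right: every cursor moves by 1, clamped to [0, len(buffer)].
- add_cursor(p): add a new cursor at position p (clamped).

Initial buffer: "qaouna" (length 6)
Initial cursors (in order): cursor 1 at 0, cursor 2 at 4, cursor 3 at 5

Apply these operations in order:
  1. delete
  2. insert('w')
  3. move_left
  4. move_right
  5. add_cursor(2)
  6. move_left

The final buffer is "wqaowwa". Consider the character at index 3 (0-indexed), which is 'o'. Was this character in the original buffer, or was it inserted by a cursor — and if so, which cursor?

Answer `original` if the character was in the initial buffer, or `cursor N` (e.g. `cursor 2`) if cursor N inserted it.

After op 1 (delete): buffer="qaoa" (len 4), cursors c1@0 c2@3 c3@3, authorship ....
After op 2 (insert('w')): buffer="wqaowwa" (len 7), cursors c1@1 c2@6 c3@6, authorship 1...23.
After op 3 (move_left): buffer="wqaowwa" (len 7), cursors c1@0 c2@5 c3@5, authorship 1...23.
After op 4 (move_right): buffer="wqaowwa" (len 7), cursors c1@1 c2@6 c3@6, authorship 1...23.
After op 5 (add_cursor(2)): buffer="wqaowwa" (len 7), cursors c1@1 c4@2 c2@6 c3@6, authorship 1...23.
After op 6 (move_left): buffer="wqaowwa" (len 7), cursors c1@0 c4@1 c2@5 c3@5, authorship 1...23.
Authorship (.=original, N=cursor N): 1 . . . 2 3 .
Index 3: author = original

Answer: original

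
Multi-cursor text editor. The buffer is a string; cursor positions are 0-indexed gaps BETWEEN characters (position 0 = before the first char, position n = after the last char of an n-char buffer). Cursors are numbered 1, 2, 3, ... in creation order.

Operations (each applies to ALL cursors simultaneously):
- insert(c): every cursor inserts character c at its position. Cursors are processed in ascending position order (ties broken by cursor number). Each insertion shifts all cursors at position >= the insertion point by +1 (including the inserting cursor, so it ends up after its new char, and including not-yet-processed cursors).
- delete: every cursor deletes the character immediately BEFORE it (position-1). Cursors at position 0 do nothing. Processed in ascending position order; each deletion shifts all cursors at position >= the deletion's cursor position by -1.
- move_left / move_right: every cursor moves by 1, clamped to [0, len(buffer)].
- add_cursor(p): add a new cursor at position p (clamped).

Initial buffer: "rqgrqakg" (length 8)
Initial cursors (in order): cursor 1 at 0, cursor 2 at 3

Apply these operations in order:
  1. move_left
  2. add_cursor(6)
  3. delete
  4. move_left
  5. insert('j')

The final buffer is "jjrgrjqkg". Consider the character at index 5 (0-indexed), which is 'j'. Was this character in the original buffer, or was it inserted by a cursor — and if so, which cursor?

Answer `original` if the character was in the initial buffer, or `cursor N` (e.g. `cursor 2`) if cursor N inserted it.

After op 1 (move_left): buffer="rqgrqakg" (len 8), cursors c1@0 c2@2, authorship ........
After op 2 (add_cursor(6)): buffer="rqgrqakg" (len 8), cursors c1@0 c2@2 c3@6, authorship ........
After op 3 (delete): buffer="rgrqkg" (len 6), cursors c1@0 c2@1 c3@4, authorship ......
After op 4 (move_left): buffer="rgrqkg" (len 6), cursors c1@0 c2@0 c3@3, authorship ......
After op 5 (insert('j')): buffer="jjrgrjqkg" (len 9), cursors c1@2 c2@2 c3@6, authorship 12...3...
Authorship (.=original, N=cursor N): 1 2 . . . 3 . . .
Index 5: author = 3

Answer: cursor 3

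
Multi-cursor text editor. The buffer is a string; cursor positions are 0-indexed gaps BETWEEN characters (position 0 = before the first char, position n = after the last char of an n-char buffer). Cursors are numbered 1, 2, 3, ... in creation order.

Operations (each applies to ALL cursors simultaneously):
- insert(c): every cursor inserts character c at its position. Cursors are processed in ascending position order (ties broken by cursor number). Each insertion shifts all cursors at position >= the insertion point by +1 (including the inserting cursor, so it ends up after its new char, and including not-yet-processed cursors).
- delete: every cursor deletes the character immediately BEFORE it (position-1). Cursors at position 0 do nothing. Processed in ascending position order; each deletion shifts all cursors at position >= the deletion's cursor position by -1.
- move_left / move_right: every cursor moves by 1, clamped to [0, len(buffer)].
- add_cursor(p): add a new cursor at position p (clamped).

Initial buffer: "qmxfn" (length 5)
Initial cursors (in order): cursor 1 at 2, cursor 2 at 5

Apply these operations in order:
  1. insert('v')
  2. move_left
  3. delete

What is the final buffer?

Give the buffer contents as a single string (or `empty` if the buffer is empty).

Answer: qvxfv

Derivation:
After op 1 (insert('v')): buffer="qmvxfnv" (len 7), cursors c1@3 c2@7, authorship ..1...2
After op 2 (move_left): buffer="qmvxfnv" (len 7), cursors c1@2 c2@6, authorship ..1...2
After op 3 (delete): buffer="qvxfv" (len 5), cursors c1@1 c2@4, authorship .1..2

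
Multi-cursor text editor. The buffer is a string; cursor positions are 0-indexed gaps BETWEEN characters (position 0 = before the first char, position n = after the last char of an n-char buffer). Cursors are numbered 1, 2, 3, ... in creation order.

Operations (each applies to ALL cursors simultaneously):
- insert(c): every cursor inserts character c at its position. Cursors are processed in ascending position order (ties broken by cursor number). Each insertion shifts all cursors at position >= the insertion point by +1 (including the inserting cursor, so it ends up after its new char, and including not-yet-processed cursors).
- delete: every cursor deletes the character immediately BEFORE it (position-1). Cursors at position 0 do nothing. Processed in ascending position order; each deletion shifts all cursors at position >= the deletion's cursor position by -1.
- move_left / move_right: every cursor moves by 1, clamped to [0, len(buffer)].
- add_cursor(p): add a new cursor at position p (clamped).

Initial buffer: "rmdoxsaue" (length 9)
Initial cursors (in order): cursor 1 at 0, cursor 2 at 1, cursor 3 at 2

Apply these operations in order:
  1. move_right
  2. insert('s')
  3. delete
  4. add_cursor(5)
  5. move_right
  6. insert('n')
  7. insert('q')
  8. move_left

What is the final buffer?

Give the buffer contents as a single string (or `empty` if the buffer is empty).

After op 1 (move_right): buffer="rmdoxsaue" (len 9), cursors c1@1 c2@2 c3@3, authorship .........
After op 2 (insert('s')): buffer="rsmsdsoxsaue" (len 12), cursors c1@2 c2@4 c3@6, authorship .1.2.3......
After op 3 (delete): buffer="rmdoxsaue" (len 9), cursors c1@1 c2@2 c3@3, authorship .........
After op 4 (add_cursor(5)): buffer="rmdoxsaue" (len 9), cursors c1@1 c2@2 c3@3 c4@5, authorship .........
After op 5 (move_right): buffer="rmdoxsaue" (len 9), cursors c1@2 c2@3 c3@4 c4@6, authorship .........
After op 6 (insert('n')): buffer="rmndnonxsnaue" (len 13), cursors c1@3 c2@5 c3@7 c4@10, authorship ..1.2.3..4...
After op 7 (insert('q')): buffer="rmnqdnqonqxsnqaue" (len 17), cursors c1@4 c2@7 c3@10 c4@14, authorship ..11.22.33..44...
After op 8 (move_left): buffer="rmnqdnqonqxsnqaue" (len 17), cursors c1@3 c2@6 c3@9 c4@13, authorship ..11.22.33..44...

Answer: rmnqdnqonqxsnqaue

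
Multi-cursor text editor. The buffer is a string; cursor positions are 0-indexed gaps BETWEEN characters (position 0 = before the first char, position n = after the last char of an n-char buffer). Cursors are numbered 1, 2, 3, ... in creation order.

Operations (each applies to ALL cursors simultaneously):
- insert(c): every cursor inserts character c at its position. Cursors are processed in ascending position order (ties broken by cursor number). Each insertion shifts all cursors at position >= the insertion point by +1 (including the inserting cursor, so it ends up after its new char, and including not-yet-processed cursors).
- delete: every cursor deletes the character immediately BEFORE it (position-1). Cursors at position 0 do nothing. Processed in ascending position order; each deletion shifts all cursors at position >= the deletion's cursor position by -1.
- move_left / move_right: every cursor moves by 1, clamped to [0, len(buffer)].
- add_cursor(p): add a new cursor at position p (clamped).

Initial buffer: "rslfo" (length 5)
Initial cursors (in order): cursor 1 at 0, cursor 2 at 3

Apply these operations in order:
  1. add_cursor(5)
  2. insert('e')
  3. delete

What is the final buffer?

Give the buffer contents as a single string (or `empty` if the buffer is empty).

Answer: rslfo

Derivation:
After op 1 (add_cursor(5)): buffer="rslfo" (len 5), cursors c1@0 c2@3 c3@5, authorship .....
After op 2 (insert('e')): buffer="erslefoe" (len 8), cursors c1@1 c2@5 c3@8, authorship 1...2..3
After op 3 (delete): buffer="rslfo" (len 5), cursors c1@0 c2@3 c3@5, authorship .....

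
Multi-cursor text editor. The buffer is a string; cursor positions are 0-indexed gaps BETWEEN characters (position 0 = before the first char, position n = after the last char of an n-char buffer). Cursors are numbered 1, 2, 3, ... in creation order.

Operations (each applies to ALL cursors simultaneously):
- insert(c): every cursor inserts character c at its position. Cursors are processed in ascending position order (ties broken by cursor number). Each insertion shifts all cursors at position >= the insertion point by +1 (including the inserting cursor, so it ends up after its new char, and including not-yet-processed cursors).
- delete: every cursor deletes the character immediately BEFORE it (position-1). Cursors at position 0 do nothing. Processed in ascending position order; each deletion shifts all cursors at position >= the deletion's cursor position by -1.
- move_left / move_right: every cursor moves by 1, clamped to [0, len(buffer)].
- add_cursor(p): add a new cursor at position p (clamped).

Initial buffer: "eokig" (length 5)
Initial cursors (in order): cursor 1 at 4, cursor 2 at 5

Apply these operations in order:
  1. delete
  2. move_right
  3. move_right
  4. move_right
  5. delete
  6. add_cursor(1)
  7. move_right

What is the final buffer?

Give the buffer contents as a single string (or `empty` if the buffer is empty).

After op 1 (delete): buffer="eok" (len 3), cursors c1@3 c2@3, authorship ...
After op 2 (move_right): buffer="eok" (len 3), cursors c1@3 c2@3, authorship ...
After op 3 (move_right): buffer="eok" (len 3), cursors c1@3 c2@3, authorship ...
After op 4 (move_right): buffer="eok" (len 3), cursors c1@3 c2@3, authorship ...
After op 5 (delete): buffer="e" (len 1), cursors c1@1 c2@1, authorship .
After op 6 (add_cursor(1)): buffer="e" (len 1), cursors c1@1 c2@1 c3@1, authorship .
After op 7 (move_right): buffer="e" (len 1), cursors c1@1 c2@1 c3@1, authorship .

Answer: e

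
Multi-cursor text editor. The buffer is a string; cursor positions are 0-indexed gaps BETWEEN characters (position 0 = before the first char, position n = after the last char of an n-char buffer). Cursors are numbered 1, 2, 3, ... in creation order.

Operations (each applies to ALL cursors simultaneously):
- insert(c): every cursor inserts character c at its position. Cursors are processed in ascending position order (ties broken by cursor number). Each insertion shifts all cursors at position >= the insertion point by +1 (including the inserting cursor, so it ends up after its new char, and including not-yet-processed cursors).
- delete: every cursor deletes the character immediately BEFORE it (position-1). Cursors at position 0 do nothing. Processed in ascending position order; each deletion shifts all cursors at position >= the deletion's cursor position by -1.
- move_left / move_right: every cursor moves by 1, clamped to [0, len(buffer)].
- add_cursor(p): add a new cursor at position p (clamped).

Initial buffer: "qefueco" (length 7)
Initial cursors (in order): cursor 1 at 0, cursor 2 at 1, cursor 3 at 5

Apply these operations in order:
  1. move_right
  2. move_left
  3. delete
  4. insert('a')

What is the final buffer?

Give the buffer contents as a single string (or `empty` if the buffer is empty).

After op 1 (move_right): buffer="qefueco" (len 7), cursors c1@1 c2@2 c3@6, authorship .......
After op 2 (move_left): buffer="qefueco" (len 7), cursors c1@0 c2@1 c3@5, authorship .......
After op 3 (delete): buffer="efuco" (len 5), cursors c1@0 c2@0 c3@3, authorship .....
After op 4 (insert('a')): buffer="aaefuaco" (len 8), cursors c1@2 c2@2 c3@6, authorship 12...3..

Answer: aaefuaco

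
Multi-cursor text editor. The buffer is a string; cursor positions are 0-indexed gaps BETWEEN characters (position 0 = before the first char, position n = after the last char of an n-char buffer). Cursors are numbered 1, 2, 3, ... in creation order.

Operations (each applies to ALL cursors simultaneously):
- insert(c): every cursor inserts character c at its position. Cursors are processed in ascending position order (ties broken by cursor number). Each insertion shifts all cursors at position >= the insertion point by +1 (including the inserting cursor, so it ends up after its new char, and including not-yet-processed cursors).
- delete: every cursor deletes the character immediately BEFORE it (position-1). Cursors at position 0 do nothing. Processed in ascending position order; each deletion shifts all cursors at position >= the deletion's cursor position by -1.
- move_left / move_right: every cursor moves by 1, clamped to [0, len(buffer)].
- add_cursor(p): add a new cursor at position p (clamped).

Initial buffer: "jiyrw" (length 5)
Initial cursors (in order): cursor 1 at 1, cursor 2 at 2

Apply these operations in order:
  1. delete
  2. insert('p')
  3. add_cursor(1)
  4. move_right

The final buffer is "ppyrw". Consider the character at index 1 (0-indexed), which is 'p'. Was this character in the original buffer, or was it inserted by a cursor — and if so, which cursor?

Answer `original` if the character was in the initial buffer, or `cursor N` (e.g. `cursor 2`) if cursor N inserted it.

After op 1 (delete): buffer="yrw" (len 3), cursors c1@0 c2@0, authorship ...
After op 2 (insert('p')): buffer="ppyrw" (len 5), cursors c1@2 c2@2, authorship 12...
After op 3 (add_cursor(1)): buffer="ppyrw" (len 5), cursors c3@1 c1@2 c2@2, authorship 12...
After op 4 (move_right): buffer="ppyrw" (len 5), cursors c3@2 c1@3 c2@3, authorship 12...
Authorship (.=original, N=cursor N): 1 2 . . .
Index 1: author = 2

Answer: cursor 2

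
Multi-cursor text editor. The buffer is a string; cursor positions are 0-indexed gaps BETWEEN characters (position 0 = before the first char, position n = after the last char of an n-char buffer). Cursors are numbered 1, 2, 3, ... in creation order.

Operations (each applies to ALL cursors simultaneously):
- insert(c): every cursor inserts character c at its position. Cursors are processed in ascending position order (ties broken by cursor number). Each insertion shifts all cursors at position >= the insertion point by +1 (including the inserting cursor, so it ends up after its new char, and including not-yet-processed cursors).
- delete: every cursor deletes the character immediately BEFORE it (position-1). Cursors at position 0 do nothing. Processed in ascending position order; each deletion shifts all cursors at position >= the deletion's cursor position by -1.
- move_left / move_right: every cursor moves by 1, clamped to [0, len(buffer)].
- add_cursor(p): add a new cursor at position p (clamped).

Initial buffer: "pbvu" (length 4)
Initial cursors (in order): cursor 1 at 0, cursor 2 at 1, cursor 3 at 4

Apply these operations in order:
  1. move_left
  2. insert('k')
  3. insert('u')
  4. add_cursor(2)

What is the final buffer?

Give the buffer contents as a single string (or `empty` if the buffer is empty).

After op 1 (move_left): buffer="pbvu" (len 4), cursors c1@0 c2@0 c3@3, authorship ....
After op 2 (insert('k')): buffer="kkpbvku" (len 7), cursors c1@2 c2@2 c3@6, authorship 12...3.
After op 3 (insert('u')): buffer="kkuupbvkuu" (len 10), cursors c1@4 c2@4 c3@9, authorship 1212...33.
After op 4 (add_cursor(2)): buffer="kkuupbvkuu" (len 10), cursors c4@2 c1@4 c2@4 c3@9, authorship 1212...33.

Answer: kkuupbvkuu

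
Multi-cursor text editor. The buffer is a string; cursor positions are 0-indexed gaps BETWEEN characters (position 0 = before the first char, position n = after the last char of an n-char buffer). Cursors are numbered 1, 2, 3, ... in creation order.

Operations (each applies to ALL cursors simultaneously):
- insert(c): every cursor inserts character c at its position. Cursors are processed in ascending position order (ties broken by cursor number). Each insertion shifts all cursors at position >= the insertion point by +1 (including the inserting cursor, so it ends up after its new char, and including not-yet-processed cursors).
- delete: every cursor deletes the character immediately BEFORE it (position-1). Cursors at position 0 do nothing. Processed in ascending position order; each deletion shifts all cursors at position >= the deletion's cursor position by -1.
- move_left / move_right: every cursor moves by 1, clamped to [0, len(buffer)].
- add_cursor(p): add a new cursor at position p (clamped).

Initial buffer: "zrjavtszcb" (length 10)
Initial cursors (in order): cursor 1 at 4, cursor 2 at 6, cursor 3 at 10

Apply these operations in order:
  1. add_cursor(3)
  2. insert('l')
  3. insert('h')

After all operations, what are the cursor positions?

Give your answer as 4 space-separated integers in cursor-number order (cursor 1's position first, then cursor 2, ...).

Answer: 8 12 18 5

Derivation:
After op 1 (add_cursor(3)): buffer="zrjavtszcb" (len 10), cursors c4@3 c1@4 c2@6 c3@10, authorship ..........
After op 2 (insert('l')): buffer="zrjlalvtlszcbl" (len 14), cursors c4@4 c1@6 c2@9 c3@14, authorship ...4.1..2....3
After op 3 (insert('h')): buffer="zrjlhalhvtlhszcblh" (len 18), cursors c4@5 c1@8 c2@12 c3@18, authorship ...44.11..22....33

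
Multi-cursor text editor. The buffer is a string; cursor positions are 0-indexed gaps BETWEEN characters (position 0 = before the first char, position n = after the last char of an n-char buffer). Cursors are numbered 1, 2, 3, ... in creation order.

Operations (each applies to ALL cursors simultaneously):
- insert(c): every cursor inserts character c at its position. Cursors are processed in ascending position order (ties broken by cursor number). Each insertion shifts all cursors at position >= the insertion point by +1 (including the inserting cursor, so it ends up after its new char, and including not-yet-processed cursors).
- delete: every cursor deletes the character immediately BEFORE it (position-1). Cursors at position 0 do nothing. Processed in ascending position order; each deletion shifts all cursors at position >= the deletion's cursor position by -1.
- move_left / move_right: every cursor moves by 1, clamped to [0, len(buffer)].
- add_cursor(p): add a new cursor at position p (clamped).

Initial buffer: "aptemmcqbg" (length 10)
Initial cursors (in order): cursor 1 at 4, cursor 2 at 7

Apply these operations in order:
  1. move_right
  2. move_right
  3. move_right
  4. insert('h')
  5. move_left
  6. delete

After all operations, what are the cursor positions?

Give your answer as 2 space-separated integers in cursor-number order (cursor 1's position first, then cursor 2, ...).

Answer: 6 9

Derivation:
After op 1 (move_right): buffer="aptemmcqbg" (len 10), cursors c1@5 c2@8, authorship ..........
After op 2 (move_right): buffer="aptemmcqbg" (len 10), cursors c1@6 c2@9, authorship ..........
After op 3 (move_right): buffer="aptemmcqbg" (len 10), cursors c1@7 c2@10, authorship ..........
After op 4 (insert('h')): buffer="aptemmchqbgh" (len 12), cursors c1@8 c2@12, authorship .......1...2
After op 5 (move_left): buffer="aptemmchqbgh" (len 12), cursors c1@7 c2@11, authorship .......1...2
After op 6 (delete): buffer="aptemmhqbh" (len 10), cursors c1@6 c2@9, authorship ......1..2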